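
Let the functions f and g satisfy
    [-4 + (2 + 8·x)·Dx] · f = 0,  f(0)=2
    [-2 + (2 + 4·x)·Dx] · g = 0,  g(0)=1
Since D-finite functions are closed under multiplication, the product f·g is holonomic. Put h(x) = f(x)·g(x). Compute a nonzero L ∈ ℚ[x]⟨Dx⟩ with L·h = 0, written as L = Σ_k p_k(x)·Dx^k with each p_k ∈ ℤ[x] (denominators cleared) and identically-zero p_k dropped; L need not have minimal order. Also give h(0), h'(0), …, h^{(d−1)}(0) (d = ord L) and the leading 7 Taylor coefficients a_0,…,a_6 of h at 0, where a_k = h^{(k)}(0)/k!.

f: a_k = 2, 4, -4, 8, -20, 56, -168, …
g: a_k = 1, 1, -1/2, 1/2, -5/8, 7/8, -21/16, …
h₀=f·g: eliminate ⇒ L₀, order ≤ 1·1.
L = (-3 - 8·x) + (1 + 6·x + 8·x^2)·Dx  (order 1).
h: a_k = 2, 6, -1, 3, -37/4, 117/4, -757/8, …
ICs: h(0) = 2.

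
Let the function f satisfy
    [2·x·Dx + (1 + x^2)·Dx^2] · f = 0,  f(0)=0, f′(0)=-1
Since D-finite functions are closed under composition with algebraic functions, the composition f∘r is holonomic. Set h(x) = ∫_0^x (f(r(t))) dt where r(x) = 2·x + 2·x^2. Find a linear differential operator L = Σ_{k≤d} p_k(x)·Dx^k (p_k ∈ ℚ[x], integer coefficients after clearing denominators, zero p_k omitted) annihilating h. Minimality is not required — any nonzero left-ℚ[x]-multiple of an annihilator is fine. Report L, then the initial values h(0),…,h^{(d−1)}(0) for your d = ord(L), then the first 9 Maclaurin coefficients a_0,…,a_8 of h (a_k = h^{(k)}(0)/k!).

f: a_k = 0, -1, 0, 1/3, 0, -1/5, 0, 1/7, 0, …
Change of var in L_f (x↦r) gives L₀.
h=∫h₀ ⇒ L = L₀·Dx.
L = (-2 + 8·x + 32·x^2 + 48·x^3 + 24·x^4)·Dx^2 + (1 + 2·x + 4·x^2 + 16·x^3 + 20·x^4 + 8·x^5)·Dx^3  (order 3).
h: a_k = 0, 0, -1, -2/3, 2/3, 8/5, 4/15, -88/21, -40/7, …
ICs: h(0) = 0, h′(0) = 0, h′′(0) = -2.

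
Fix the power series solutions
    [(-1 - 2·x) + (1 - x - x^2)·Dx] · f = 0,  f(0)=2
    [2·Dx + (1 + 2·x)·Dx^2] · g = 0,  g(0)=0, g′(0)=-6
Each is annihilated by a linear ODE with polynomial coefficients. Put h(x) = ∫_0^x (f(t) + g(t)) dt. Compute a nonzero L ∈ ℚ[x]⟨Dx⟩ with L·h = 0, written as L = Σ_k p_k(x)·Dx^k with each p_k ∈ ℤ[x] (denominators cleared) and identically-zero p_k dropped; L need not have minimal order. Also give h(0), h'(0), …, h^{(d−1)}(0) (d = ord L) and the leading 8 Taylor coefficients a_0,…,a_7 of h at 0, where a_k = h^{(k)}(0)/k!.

L = (34 + 92·x + 116·x^2 + 48·x^3 + 24·x^4)·Dx^2 + (5 + 60·x + 170·x^2 + 180·x^3 + 100·x^4 + 40·x^5)·Dx^3 + (-3 - 11·x - 5·x^2 + 20·x^3 + 30·x^4 + 24·x^5 + 8·x^6)·Dx^4  (order 4).
h: a_k = 0, 2, -2, 10/3, -1/2, 22/5, -8/15, 58/7, …
ICs: h(0) = 0, h′(0) = 2, h′′(0) = -4, h′′′(0) = 20.

f: a_k = 2, 2, 4, 6, 10, 16, 26, 42, …
g: a_k = 0, -6, 6, -8, 12, -96/5, 32, -384/7, …
Weyl lclm of L_f,L_g ⇒ L₀ (ord ≤ 3).
Integrate: L := L₀·Dx.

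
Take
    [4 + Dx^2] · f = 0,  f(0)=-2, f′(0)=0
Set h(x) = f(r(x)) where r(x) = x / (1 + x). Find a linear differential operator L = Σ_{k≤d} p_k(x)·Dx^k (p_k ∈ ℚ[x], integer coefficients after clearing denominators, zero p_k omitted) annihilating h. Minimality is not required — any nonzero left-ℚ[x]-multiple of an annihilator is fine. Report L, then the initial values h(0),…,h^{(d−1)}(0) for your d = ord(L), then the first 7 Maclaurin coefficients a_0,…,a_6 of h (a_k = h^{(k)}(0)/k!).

L = 4 + (2 + 6·x + 6·x^2 + 2·x^3)·Dx + (1 + 4·x + 6·x^2 + 4·x^3 + x^4)·Dx^2  (order 2).
h: a_k = -2, 0, 4, -8, 32/3, -32/3, 308/45, …
ICs: h(0) = -2, h′(0) = 0.

f: a_k = -2, 0, 4, 0, -4/3, 0, 8/45, …
h₀=f(r): pull back L_f along r ⇒ L₀.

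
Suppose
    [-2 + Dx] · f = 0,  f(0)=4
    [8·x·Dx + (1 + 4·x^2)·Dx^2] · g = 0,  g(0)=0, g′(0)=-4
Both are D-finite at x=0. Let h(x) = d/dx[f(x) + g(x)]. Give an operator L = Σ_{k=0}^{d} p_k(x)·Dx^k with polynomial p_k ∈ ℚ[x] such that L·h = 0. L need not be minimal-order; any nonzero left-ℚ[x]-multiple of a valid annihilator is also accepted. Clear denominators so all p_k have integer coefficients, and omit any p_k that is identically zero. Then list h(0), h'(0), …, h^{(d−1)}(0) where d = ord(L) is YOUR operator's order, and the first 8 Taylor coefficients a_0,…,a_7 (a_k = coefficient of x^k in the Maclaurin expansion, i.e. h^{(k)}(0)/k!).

f: a_k = 4, 8, 8, 16/3, 8/3, 16/15, 16/45, 32/315, …
g: a_k = 0, -4, 0, 16/3, 0, -64/5, 0, 256/7, …
h₀=f+g: left-lcm gives L₀, ord ≤ 3.
h=h₀': d/dx-closure on L₀ ⇒ L.
L = (8 - 32·x - 32·x^2) + (-6 + 12·x + 8·x^2 - 16·x^3)·Dx + (1 + 2·x + 4·x^2 + 8·x^3)·Dx^2  (order 2).
h: a_k = 4, 16, 32, 32/3, -176/3, 32/15, 11552/45, 64/315, …
ICs: h(0) = 4, h′(0) = 16.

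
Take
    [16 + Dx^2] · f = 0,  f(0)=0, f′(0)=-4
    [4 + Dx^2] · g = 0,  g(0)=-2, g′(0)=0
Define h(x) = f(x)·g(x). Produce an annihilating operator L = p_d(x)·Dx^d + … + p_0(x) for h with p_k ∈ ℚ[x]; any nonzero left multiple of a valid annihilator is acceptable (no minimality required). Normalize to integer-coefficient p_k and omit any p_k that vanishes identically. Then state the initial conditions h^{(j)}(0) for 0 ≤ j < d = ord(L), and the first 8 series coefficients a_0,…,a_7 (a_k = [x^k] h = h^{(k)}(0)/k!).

L = 144 + 40·Dx^2 + Dx^4  (order 4).
h: a_k = 0, 8, 0, -112/3, 0, 976/15, 0, -17504/315, …
ICs: h(0) = 0, h′(0) = 8, h′′(0) = 0, h′′′(0) = -224.

f: a_k = 0, -4, 0, 32/3, 0, -128/15, 0, 1024/315, …
g: a_k = -2, 0, 4, 0, -4/3, 0, 8/45, 0, …
Product ⇒ symmetric product L₀, ord ≤ 4.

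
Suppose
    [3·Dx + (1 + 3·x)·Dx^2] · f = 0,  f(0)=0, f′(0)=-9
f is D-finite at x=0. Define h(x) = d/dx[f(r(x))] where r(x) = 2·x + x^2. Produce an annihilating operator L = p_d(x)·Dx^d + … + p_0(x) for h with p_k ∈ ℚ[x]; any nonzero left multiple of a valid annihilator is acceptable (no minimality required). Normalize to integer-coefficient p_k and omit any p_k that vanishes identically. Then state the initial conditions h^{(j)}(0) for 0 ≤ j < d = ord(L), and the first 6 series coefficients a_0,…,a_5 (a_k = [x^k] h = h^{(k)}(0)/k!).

L = (5 + 6·x + 3·x^2) + (1 + 7·x + 9·x^2 + 3·x^3)·Dx  (order 1).
h: a_k = -18, 90, -486, 2646, -14418, 78570, …
ICs: h(0) = -18.

f: a_k = 0, -9, 27/2, -27, 243/4, -729/5, …
L₀ from L_f via x↦r, Dx↦r'^{-1}Dx.
Derive L from L₀ (diff closure).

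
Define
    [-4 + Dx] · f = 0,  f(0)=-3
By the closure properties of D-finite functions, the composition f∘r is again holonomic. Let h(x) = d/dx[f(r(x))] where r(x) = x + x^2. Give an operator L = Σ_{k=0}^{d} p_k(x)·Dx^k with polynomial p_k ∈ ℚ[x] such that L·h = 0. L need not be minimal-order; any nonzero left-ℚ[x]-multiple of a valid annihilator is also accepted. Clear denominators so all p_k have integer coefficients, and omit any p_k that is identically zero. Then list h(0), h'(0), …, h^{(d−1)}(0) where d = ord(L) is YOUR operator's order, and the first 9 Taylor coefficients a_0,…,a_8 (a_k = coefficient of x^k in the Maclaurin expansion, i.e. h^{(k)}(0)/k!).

L = (6 + 16·x + 16·x^2) + (-1 - 2·x)·Dx  (order 1).
h: a_k = -12, -72, -240, -608, -1248, -11072/5, -52096/15, -34560/7, -675968/105, …
ICs: h(0) = -12.

f: a_k = -3, -12, -24, -32, -32, -128/5, -256/15, -1024/105, -512/105, …
Substitute x→r, Dx→(1/r')Dx; clear ⇒ L₀.
Differentiate: ansatz ord ≤ ord L₀ ⇒ L.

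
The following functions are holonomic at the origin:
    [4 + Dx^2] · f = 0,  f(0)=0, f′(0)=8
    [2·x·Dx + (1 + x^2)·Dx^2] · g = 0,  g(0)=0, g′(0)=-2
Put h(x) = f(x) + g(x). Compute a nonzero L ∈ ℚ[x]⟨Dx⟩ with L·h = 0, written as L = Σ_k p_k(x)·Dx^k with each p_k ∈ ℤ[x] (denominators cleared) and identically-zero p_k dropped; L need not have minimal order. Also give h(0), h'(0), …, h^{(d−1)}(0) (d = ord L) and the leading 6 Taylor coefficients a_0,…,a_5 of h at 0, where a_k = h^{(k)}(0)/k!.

L = (-32·x + 80·x^3 + 16·x^5)·Dx + (4 + 32·x^2 + 36·x^4 + 8·x^6)·Dx^2 + (-8·x + 20·x^3 + 4·x^5)·Dx^3 + (1 + 8·x^2 + 9·x^4 + 2·x^6)·Dx^4  (order 4).
h: a_k = 0, 6, 0, -14/3, 0, 2/3, …
ICs: h(0) = 0, h′(0) = 6, h′′(0) = 0, h′′′(0) = -28.

f: a_k = 0, 8, 0, -16/3, 0, 16/15, …
g: a_k = 0, -2, 0, 2/3, 0, -2/5, …
L₀ := lclm(L_f,L_g); ord L₀ ≤ 2+2.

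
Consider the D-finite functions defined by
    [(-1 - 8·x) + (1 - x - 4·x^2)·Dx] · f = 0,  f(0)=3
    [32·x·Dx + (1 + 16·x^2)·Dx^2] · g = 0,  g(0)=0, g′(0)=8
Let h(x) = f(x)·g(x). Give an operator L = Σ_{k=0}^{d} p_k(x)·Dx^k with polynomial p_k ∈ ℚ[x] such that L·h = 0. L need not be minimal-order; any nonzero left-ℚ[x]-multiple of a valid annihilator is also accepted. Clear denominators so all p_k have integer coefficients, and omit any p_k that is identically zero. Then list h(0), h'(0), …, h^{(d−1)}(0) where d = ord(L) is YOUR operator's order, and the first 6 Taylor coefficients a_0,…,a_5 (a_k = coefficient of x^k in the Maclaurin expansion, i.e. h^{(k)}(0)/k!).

L = (8 + 32·x + 384·x^2) + (2 - 16·x + 64·x^2 + 384·x^3)·Dx + (-1 + x - 12·x^2 + 16·x^3 + 64·x^4)·Dx^2  (order 2).
h: a_k = 0, 24, 24, -8, 88, 6424/5, …
ICs: h(0) = 0, h′(0) = 24.

f: a_k = 3, 3, 15, 27, 87, 195, …
g: a_k = 0, 8, 0, -128/3, 0, 2048/5, …
h₀=f·g: eliminate ⇒ L₀, order ≤ 1·2.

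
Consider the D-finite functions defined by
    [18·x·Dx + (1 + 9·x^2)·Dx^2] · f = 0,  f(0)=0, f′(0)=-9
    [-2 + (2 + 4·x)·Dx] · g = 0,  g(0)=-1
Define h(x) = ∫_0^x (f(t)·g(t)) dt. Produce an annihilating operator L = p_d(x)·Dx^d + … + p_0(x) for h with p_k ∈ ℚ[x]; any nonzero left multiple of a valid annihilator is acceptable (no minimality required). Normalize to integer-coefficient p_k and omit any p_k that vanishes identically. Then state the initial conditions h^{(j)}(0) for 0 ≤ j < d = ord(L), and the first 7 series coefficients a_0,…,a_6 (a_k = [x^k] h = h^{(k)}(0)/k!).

L = (3 - 18·x - 9·x^2)·Dx + (-2 + 14·x + 54·x^2 + 36·x^3)·Dx^2 + (1 + 4·x + 13·x^2 + 36·x^3 + 36·x^4)·Dx^3  (order 3).
h: a_k = 0, 0, 9/2, 3, -63/8, -9/2, 2049/80, …
ICs: h(0) = 0, h′(0) = 0, h′′(0) = 9.

f: a_k = 0, -9, 0, 27, 0, -729/5, 0, …
g: a_k = -1, -1, 1/2, -1/2, 5/8, -7/8, 21/16, …
Sym-product of L_f,L_g gives L₀ (≤ ord 2).
Integrate: L := L₀·Dx.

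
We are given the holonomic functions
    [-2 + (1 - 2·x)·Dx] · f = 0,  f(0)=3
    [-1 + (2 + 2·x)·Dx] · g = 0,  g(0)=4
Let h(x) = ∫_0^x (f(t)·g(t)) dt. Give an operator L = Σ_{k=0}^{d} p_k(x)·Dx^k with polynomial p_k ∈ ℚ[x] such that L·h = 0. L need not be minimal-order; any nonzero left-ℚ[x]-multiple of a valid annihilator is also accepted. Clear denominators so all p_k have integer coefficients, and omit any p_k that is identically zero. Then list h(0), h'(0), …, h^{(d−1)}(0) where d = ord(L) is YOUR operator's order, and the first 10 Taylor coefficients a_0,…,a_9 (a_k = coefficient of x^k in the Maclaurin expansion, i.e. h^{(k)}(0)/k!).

L = (5 + 2·x)·Dx + (-2 + 2·x + 4·x^2)·Dx^2  (order 2).
h: a_k = 0, 12, 15, 39/2, 471/16, 7521/160, 10035/128, 240777/1792, 963207/4096, 3424593/8192, …
ICs: h(0) = 0, h′(0) = 12.

f: a_k = 3, 6, 12, 24, 48, 96, 192, 384, 768, 1536, …
g: a_k = 4, 2, -1/2, 1/4, -5/32, 7/64, -21/256, 33/512, -429/8192, 715/16384, …
Product ⇒ symmetric product L₀, ord ≤ 1.
h=∫₀ˣh₀: take L = L₀·Dx.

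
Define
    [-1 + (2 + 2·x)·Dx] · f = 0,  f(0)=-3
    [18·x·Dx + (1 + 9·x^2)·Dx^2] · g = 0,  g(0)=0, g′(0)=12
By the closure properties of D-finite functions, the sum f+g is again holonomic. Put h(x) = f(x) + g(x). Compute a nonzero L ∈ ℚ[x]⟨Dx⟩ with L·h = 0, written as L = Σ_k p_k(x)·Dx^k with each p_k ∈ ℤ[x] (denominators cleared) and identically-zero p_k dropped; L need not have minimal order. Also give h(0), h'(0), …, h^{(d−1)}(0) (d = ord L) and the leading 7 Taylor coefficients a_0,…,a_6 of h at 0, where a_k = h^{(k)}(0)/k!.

L = (-36 - 90·x + 972·x^2 + 486·x^3)·Dx + (-75 - 144·x + 1818·x^2 + 3888·x^3 + 1701·x^4)·Dx^2 + (-2 + 70·x + 108·x^2 + 684·x^3 + 1134·x^4 + 486·x^5)·Dx^3  (order 3).
h: a_k = -3, 21/2, 3/8, -579/16, 15/128, 248727/1280, 63/1024, …
ICs: h(0) = -3, h′(0) = 21/2, h′′(0) = 3/4.

f: a_k = -3, -3/2, 3/8, -3/16, 15/128, -21/256, 63/1024, …
g: a_k = 0, 12, 0, -36, 0, 972/5, 0, …
Weyl lclm of L_f,L_g ⇒ L₀ (ord ≤ 3).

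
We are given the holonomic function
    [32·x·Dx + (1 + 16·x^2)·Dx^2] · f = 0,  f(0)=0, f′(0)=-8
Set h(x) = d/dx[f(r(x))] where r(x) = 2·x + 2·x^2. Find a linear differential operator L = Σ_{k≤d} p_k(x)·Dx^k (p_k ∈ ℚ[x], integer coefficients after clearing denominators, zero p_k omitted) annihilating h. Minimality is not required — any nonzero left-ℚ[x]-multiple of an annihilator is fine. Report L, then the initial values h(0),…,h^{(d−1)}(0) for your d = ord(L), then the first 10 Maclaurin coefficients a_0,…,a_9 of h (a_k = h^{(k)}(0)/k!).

f: a_k = 0, -8, 0, 128/3, 0, -2048/5, 0, 32768/7, 0, -524288/9, …
Substitute x→r, Dx→(1/r')Dx; clear ⇒ L₀.
Differentiate: ansatz ord ≤ ord L₀ ⇒ L.
L = (-2 + 128·x + 512·x^2 + 768·x^3 + 384·x^4) + (1 + 2·x + 64·x^2 + 256·x^3 + 320·x^4 + 128·x^5)·Dx  (order 1).
h: a_k = -16, -32, 1024, 4096, -60416, -391168, 3276800, 32505856, -155779072, -2474770432, …
ICs: h(0) = -16.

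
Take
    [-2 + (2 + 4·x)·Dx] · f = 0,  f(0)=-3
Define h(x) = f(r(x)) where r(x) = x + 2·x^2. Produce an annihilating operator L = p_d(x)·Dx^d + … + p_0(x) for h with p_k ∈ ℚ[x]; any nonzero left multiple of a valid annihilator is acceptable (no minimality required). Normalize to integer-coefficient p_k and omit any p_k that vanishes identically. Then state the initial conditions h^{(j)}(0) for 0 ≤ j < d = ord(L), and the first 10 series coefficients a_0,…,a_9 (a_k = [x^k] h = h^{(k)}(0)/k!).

f: a_k = -3, -3, 3/2, -3/2, 15/8, -21/8, 63/16, -99/16, 1287/128, -2145/128, …
f∘r: x↦r, Dx↦Dx/r' in L_f ⇒ L₀.
L = (-1 - 4·x) + (1 + 2·x + 4·x^2)·Dx  (order 1).
h: a_k = -3, -3, -9/2, 9/2, -9/8, -45/8, 171/16, -63/16, -2601/128, 5679/128, …
ICs: h(0) = -3.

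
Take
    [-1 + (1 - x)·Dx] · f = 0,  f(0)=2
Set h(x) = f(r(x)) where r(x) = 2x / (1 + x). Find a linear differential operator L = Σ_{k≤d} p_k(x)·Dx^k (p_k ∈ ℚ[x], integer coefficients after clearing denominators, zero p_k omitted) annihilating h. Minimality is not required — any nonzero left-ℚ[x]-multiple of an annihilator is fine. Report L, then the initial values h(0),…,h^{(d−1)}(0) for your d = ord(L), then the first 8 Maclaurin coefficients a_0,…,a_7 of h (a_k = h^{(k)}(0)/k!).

L = 2 + (-1 + x^2)·Dx  (order 1).
h: a_k = 2, 4, 4, 4, 4, 4, 4, 4, …
ICs: h(0) = 2.

f: a_k = 2, 2, 2, 2, 2, 2, 2, 2, …
L₀ from L_f via x↦r, Dx↦r'^{-1}Dx.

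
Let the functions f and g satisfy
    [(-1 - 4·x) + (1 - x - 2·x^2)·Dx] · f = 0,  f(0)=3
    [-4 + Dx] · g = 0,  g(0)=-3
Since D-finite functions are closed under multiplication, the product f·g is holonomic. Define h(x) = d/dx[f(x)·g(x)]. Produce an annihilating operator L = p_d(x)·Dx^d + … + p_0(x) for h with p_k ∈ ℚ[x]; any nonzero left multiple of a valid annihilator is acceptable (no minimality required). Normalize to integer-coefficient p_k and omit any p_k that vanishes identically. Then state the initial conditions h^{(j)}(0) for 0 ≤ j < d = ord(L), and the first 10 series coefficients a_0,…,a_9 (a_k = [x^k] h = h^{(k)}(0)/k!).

L = (30 + 4·x - 72·x^2 + 64·x^4) + (-5 + 5·x + 18·x^2 - 8·x^3 - 16·x^4)·Dx  (order 1).
h: a_k = -45, -270, -963, -2748, -7029, -16986, -39703, -3177576/35, -7150091/35, -143004562/315, …
ICs: h(0) = -45.

f: a_k = 3, 3, 9, 15, 33, 63, 129, 255, 513, 1023, …
g: a_k = -3, -12, -24, -32, -32, -128/5, -256/15, -1024/105, -512/105, -2048/945, …
Product ⇒ symmetric product L₀, ord ≤ 1.
Differentiate: ansatz ord ≤ ord L₀ ⇒ L.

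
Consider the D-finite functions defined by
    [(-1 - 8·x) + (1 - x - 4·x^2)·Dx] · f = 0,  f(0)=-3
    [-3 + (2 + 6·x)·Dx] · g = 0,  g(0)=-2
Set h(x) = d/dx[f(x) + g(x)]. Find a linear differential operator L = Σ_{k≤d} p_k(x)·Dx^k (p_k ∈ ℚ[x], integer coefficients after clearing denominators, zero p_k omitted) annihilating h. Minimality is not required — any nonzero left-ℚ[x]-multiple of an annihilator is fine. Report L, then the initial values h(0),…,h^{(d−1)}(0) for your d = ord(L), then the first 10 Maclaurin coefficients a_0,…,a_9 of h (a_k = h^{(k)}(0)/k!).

f: a_k = -3, -3, -15, -27, -87, -195, -543, -1323, -3495, -8787, …
g: a_k = -2, -3, 9/4, -27/8, 405/64, -1701/128, 15309/512, -72171/1024, 2814669/16384, -14073345/32768, …
Sum ⇒ L₀ = lclm(L_f,L_g) in ℚ(x)⟨Dx⟩.
Derive L from L₀ (diff closure).
L = (-594 - 4230·x - 12960·x^2 - 14400·x^3 - 17280·x^4) + (-189 - 3054·x - 16389·x^2 - 38544·x^3 - 55440·x^4 - 51840·x^5)·Dx + (46 + 350·x + 794·x^2 - 198·x^3 - 5376·x^4 - 13920·x^5 - 11520·x^6)·Dx^2  (order 2).
h: a_k = -6, -51/2, -729/8, -5163/16, -133305/128, -788121/256, -9988461/1024, -54447411/2048, -2718051849/32768, -14202840525/65536, …
ICs: h(0) = -6, h′(0) = -51/2.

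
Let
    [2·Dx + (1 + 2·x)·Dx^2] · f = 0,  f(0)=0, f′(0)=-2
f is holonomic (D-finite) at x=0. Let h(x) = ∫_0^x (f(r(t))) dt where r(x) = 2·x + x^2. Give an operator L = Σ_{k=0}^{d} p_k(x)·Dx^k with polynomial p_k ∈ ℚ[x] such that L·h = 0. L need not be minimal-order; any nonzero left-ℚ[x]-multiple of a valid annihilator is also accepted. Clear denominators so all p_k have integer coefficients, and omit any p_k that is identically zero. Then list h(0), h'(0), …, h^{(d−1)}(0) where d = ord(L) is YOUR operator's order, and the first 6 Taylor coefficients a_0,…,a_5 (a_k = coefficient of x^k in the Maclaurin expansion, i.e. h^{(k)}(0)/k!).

f: a_k = 0, -2, 2, -8/3, 4, -32/5, …
h₀=f(r): pull back L_f along r ⇒ L₀.
h=∫₀ˣh₀: take L = L₀·Dx.
L = (3 + 4·x + 2·x^2)·Dx^2 + (1 + 5·x + 6·x^2 + 2·x^3)·Dx^3  (order 3).
h: a_k = 0, 0, -2, 2, -10/3, 34/5, …
ICs: h(0) = 0, h′(0) = 0, h′′(0) = -4.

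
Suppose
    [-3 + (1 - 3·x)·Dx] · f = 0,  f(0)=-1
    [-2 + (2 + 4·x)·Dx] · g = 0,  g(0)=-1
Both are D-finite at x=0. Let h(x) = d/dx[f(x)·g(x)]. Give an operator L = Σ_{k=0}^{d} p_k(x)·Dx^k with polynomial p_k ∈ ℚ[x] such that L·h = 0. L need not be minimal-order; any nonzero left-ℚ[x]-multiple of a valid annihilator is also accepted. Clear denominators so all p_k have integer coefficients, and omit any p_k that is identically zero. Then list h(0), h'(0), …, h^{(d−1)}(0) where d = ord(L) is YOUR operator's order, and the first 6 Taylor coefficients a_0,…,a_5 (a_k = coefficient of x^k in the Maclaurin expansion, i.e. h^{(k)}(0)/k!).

f: a_k = -1, -3, -9, -27, -81, -243, …
g: a_k = -1, -1, 1/2, -1/2, 5/8, -7/8, …
Sym-product of L_f,L_g gives L₀ (≤ ord 1).
Derive L from L₀ (diff closure).
L = (23 + 72·x + 27·x^2) + (-4 + x + 27·x^2 + 18·x^3)·Dx  (order 1).
h: a_k = 4, 23, 105, 835/2, 1570, 45153/8, …
ICs: h(0) = 4.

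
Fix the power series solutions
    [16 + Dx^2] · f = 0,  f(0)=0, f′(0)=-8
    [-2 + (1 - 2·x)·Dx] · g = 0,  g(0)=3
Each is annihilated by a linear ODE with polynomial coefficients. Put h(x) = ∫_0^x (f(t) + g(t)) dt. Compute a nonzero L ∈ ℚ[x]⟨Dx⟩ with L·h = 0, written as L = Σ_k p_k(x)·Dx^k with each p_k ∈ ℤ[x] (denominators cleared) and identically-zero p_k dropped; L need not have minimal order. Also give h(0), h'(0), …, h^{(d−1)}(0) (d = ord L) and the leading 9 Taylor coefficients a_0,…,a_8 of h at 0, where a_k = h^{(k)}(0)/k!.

L = (-160 + 256·x - 256·x^2)·Dx + (48 - 224·x + 384·x^2 - 256·x^3)·Dx^2 + (-10 + 16·x - 16·x^2)·Dx^3 + (3 - 14·x + 24·x^2 - 16·x^3)·Dx^4  (order 4).
h: a_k = 0, 3, -1, 4, 34/3, 48/5, 592/45, 192/7, 15376/315, …
ICs: h(0) = 0, h′(0) = 3, h′′(0) = -2, h′′′(0) = 24.

f: a_k = 0, -8, 0, 64/3, 0, -256/15, 0, 2048/315, 0, …
g: a_k = 3, 6, 12, 24, 48, 96, 192, 384, 768, …
Weyl lclm of L_f,L_g ⇒ L₀ (ord ≤ 3).
h=∫₀ˣh₀: take L = L₀·Dx.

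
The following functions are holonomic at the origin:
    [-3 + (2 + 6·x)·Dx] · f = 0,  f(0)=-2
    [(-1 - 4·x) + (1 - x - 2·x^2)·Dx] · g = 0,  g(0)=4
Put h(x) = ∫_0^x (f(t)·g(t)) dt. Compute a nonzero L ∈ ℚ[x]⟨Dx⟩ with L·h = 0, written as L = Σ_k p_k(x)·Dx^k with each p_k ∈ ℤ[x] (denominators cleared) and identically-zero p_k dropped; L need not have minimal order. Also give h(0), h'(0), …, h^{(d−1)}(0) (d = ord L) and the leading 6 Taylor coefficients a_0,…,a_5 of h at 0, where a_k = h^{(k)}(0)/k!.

f: a_k = -2, -3, 9/4, -27/8, 405/64, -1701/128, …
g: a_k = 4, 4, 12, 20, 44, 84, …
h₀=f·g: eliminate ⇒ L₀, order ≤ 1·1.
Integrate: L := L₀·Dx.
L = (5 + 11·x + 18·x^2)·Dx + (-2 - 4·x + 10·x^2 + 12·x^3)·Dx^2  (order 2).
h: a_k = 0, -8, -10, -9, -161/8, -1747/80, …
ICs: h(0) = 0, h′(0) = -8.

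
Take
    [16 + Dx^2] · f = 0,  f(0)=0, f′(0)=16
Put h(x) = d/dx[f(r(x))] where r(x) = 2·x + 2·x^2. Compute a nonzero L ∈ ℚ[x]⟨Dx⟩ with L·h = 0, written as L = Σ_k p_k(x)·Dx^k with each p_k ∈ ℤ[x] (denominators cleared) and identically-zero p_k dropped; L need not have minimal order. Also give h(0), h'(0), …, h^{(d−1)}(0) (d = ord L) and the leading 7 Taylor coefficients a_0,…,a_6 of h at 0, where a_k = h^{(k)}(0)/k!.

L = (76 + 512·x + 1536·x^2 + 2048·x^3 + 1024·x^4) + (-6 - 12·x)·Dx + (1 + 4·x + 4·x^2)·Dx^2  (order 2).
h: a_k = 32, 64, -1024, -4096, 1024/3, 30720, 2916352/45, …
ICs: h(0) = 32, h′(0) = 64.

f: a_k = 0, 16, 0, -128/3, 0, 512/15, 0, …
h₀=f(r): pull back L_f along r ⇒ L₀.
Derive L from L₀ (diff closure).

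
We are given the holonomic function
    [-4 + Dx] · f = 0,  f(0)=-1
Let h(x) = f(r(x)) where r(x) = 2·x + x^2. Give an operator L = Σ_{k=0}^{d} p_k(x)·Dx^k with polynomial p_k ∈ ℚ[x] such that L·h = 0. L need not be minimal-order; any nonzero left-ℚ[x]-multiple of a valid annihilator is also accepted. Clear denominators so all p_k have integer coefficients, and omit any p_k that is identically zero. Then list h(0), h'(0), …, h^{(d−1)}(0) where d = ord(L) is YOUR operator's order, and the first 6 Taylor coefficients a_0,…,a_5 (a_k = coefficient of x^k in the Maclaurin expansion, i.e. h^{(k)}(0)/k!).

f: a_k = -1, -4, -8, -32/3, -32/3, -128/15, …
h₀=f(r): pull back L_f along r ⇒ L₀.
L = (-8 - 8·x) + Dx  (order 1).
h: a_k = -1, -8, -36, -352/3, -920/3, -3392/5, …
ICs: h(0) = -1.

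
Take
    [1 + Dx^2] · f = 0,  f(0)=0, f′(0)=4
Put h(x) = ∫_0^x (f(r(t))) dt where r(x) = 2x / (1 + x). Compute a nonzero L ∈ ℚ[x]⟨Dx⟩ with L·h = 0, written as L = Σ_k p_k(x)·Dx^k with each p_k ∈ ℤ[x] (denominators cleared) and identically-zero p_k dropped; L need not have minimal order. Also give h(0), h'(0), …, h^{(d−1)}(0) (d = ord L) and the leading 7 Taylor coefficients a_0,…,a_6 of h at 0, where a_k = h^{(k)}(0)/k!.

f: a_k = 0, 4, 0, -2/3, 0, 1/30, 0, …
L₀ from L_f via x↦r, Dx↦r'^{-1}Dx.
∫: right-multiply L₀ by Dx.
L = 4·Dx + (2 + 6·x + 6·x^2 + 2·x^3)·Dx^2 + (1 + 4·x + 6·x^2 + 4·x^3 + x^4)·Dx^3  (order 3).
h: a_k = 0, 0, 4, -8/3, 2/3, 8/5, -172/45, …
ICs: h(0) = 0, h′(0) = 0, h′′(0) = 8.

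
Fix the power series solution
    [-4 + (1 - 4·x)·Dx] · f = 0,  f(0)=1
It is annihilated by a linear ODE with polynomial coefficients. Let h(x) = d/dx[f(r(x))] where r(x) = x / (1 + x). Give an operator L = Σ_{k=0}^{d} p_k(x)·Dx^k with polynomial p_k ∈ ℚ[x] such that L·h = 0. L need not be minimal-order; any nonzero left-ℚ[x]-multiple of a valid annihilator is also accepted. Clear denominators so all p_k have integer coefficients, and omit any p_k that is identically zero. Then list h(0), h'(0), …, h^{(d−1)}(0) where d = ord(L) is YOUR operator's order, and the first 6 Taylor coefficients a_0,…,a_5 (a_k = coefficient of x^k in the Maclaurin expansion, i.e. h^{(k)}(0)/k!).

f: a_k = 1, 4, 16, 64, 256, 1024, …
Substitute x→r, Dx→(1/r')Dx; clear ⇒ L₀.
Differentiate: ansatz ord ≤ ord L₀ ⇒ L.
L = 6 + (-1 + 3·x)·Dx  (order 1).
h: a_k = 4, 24, 108, 432, 1620, 5832, …
ICs: h(0) = 4.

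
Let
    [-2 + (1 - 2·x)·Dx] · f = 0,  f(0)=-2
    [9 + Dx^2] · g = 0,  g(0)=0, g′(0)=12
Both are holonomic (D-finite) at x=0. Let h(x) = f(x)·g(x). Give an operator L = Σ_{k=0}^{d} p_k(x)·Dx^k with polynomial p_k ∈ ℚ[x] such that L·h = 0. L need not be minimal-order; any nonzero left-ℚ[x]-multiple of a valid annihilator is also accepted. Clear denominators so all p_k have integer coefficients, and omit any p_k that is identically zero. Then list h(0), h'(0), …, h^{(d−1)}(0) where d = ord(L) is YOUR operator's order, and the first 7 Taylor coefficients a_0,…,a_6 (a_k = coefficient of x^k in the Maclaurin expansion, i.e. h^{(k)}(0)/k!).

L = (-9 + 18·x) + 4·Dx + (-1 + 2·x)·Dx^2  (order 2).
h: a_k = 0, -24, -48, -60, -120, -1281/5, -2562/5, …
ICs: h(0) = 0, h′(0) = -24.

f: a_k = -2, -4, -8, -16, -32, -64, -128, …
g: a_k = 0, 12, 0, -18, 0, 81/10, 0, …
Product ⇒ symmetric product L₀, ord ≤ 2.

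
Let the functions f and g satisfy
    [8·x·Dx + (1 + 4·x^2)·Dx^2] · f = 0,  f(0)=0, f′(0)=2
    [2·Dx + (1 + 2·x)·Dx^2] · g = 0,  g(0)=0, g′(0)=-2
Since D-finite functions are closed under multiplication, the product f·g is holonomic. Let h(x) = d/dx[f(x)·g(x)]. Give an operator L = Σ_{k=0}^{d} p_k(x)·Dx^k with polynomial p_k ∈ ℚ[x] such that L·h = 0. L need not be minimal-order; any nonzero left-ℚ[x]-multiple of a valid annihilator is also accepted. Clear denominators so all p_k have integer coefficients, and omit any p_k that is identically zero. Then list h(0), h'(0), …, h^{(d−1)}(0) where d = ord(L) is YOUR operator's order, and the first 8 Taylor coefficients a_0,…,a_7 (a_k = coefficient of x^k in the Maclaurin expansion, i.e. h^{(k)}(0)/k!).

f: a_k = 0, 2, 0, -8/3, 0, 32/5, 0, -128/7, …
g: a_k = 0, -2, 2, -8/3, 4, -32/5, 32/3, -128/7, …
Product ⇒ symmetric product L₀, ord ≤ 4.
h₀' ⇒ L via d/dx closure of L₀.
L = (192 + 704·x + 2560·x^2 + 9984·x^3 + 15360·x^4 + 13312·x^5 + 4096·x^7) + (72 + 992·x + 4928·x^2 + 15488·x^3 + 34816·x^4 + 47616·x^5 + 35840·x^6 + 6144·x^7 + 14336·x^8)·Dx + (24 + 256·x + 1536·x^2 + 4992·x^3 + 11520·x^4 + 19968·x^5 + 24576·x^6 + 18432·x^7 + 6144·x^8 + 8192·x^9)·Dx^2 + (5 + 36·x + 148·x^2 + 448·x^3 + 1056·x^4 + 1920·x^5 + 2688·x^6 + 3072·x^7 + 2304·x^8 + 1024·x^9 + 1024·x^10)·Dx^3  (order 3).
h: a_k = 0, -8, 12, 0, 40/3, -1664/15, 2464/15, 0, …
ICs: h(0) = 0, h′(0) = -8, h′′(0) = 24.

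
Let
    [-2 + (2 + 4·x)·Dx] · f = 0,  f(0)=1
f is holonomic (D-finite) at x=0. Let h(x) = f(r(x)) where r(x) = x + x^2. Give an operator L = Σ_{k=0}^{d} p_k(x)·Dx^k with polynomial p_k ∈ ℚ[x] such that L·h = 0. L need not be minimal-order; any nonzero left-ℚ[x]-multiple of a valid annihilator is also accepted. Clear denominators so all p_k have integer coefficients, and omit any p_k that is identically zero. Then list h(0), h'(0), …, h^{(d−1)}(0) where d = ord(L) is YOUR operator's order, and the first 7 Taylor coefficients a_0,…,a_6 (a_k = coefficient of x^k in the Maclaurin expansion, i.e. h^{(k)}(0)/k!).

f: a_k = 1, 1, -1/2, 1/2, -5/8, 7/8, -21/16, …
L₀ from L_f via x↦r, Dx↦r'^{-1}Dx.
L = (-1 - 2·x) + (1 + 2·x + 2·x^2)·Dx  (order 1).
h: a_k = 1, 1, 1/2, -1/2, 3/8, -1/8, -3/16, …
ICs: h(0) = 1.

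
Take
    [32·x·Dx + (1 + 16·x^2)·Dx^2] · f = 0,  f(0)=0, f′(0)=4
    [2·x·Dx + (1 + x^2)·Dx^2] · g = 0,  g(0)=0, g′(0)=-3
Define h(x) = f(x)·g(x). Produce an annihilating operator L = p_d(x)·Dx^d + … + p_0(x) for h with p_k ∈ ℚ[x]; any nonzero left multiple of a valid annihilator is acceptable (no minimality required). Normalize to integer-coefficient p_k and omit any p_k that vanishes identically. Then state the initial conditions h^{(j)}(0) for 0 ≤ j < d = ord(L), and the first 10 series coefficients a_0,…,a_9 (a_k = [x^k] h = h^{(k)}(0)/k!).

L = (-384·x - 10880·x^3 - 16384·x^5 + 34816·x^7 + 98304·x^9)·Dx + (-68 - 3916·x^2 - 19584·x^4 - 14336·x^6 + 121856·x^8 + 147456·x^10)·Dx^2 + (-136·x - 2632·x^3 - 6528·x^5 + 16448·x^7 + 69632·x^9 + 49152·x^11)·Dx^3 + (-1 - 34·x^2 - 305·x^4 + 4880·x^8 + 8704·x^10 + 4096·x^12)·Dx^4  (order 4).
h: a_k = 0, 0, -12, 0, 68, 0, -9572/15, 0, 253436/35, 0, …
ICs: h(0) = 0, h′(0) = 0, h′′(0) = -24, h′′′(0) = 0.

f: a_k = 0, 4, 0, -64/3, 0, 1024/5, 0, -16384/7, 0, 262144/9, …
g: a_k = 0, -3, 0, 1, 0, -3/5, 0, 3/7, 0, -1/3, …
L₀ := L_f ⊗_s L_g (sym. prod.), ord ≤ 4.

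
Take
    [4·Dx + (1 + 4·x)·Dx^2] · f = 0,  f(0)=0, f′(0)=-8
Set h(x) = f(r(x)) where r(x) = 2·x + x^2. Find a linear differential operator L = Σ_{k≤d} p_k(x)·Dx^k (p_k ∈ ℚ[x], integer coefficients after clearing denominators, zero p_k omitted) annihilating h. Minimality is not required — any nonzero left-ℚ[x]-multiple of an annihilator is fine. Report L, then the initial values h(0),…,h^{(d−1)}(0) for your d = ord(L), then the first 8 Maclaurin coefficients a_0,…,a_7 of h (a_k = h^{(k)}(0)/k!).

f: a_k = 0, -8, 16, -128/3, 128, -2048/5, 4096/3, -32768/7, …
Change of var in L_f (x↦r) gives L₀.
L = (7 + 8·x + 4·x^2)·Dx + (1 + 9·x + 12·x^2 + 4·x^3)·Dx^2  (order 2).
h: a_k = 0, -16, 56, -832/3, 1552, -46336/5, 172928/3, -2581504/7, …
ICs: h(0) = 0, h′(0) = -16.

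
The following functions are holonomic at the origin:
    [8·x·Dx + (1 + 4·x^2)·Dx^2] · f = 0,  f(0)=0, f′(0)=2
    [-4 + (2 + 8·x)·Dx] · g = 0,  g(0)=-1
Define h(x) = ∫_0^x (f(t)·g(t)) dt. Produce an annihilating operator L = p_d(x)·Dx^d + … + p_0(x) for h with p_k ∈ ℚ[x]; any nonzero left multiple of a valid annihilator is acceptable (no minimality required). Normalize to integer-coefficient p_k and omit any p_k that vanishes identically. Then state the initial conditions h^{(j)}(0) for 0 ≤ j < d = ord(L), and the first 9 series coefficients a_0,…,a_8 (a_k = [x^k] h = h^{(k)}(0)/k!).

L = (12 - 16·x - 16·x^2)·Dx + (-4 - 8·x + 48·x^2 + 64·x^3)·Dx^2 + (1 + 8·x + 20·x^2 + 32·x^3 + 64·x^4)·Dx^3  (order 3).
h: a_k = 0, 0, -1, -4/3, 5/3, -8/15, 62/45, -872/105, 2263/105, …
ICs: h(0) = 0, h′(0) = 0, h′′(0) = -2.

f: a_k = 0, 2, 0, -8/3, 0, 32/5, 0, -128/7, 0, …
g: a_k = -1, -2, 2, -4, 10, -28, 84, -264, 858, …
h₀=f·g: eliminate ⇒ L₀, order ≤ 2·1.
Integrate: L := L₀·Dx.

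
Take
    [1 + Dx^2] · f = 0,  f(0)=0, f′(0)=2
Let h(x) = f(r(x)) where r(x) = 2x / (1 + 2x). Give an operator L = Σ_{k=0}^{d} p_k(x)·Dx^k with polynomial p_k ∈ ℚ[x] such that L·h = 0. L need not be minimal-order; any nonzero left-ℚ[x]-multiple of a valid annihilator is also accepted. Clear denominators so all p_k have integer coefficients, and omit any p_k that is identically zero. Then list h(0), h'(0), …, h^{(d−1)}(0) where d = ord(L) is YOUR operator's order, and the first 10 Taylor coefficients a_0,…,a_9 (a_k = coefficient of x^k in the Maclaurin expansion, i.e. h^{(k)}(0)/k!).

f: a_k = 0, 2, 0, -1/3, 0, 1/60, 0, -1/2520, 0, 1/181440, …
h₀=f(r): pull back L_f along r ⇒ L₀.
L = 4 + (4 + 24·x + 48·x^2 + 32·x^3)·Dx + (1 + 8·x + 24·x^2 + 32·x^3 + 16·x^4)·Dx^2  (order 2).
h: a_k = 0, 4, -8, 40/3, -16, 8/15, 80, -110896/315, 50912/45, -1793432/567, …
ICs: h(0) = 0, h′(0) = 4.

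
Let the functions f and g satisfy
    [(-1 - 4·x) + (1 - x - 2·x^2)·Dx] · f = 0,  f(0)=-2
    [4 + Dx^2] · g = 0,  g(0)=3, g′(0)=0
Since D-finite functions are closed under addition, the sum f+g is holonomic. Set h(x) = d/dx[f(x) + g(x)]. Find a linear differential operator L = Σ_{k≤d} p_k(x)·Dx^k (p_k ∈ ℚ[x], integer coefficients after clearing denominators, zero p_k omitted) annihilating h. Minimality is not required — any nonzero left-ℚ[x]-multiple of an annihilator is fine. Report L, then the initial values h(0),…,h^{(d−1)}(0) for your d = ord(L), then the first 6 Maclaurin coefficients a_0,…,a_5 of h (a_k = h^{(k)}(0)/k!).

f: a_k = -2, -2, -6, -10, -22, -42, …
g: a_k = 3, 0, -6, 0, 2, 0, …
Sum ⇒ L₀ = lclm(L_f,L_g) in ℚ(x)⟨Dx⟩.
Differentiate: ansatz ord ≤ ord L₀ ⇒ L.
L = (576 + 2400·x + 5616·x^2 + 3360·x^3 + 3840·x^4 + 1152·x^5 + 768·x^6) + (-68 - 236·x + 240·x^2 + 488·x^3 + 560·x^4 + 672·x^5 + 448·x^6 + 256·x^7)·Dx + (144 + 600·x + 1404·x^2 + 840·x^3 + 960·x^4 + 288·x^5 + 192·x^6)·Dx^2 + (-17 - 59·x + 60·x^2 + 122·x^3 + 140·x^4 + 168·x^5 + 112·x^6 + 64·x^7)·Dx^3  (order 3).
h: a_k = -2, -24, -30, -80, -210, -2588/5, …
ICs: h(0) = -2, h′(0) = -24, h′′(0) = -60.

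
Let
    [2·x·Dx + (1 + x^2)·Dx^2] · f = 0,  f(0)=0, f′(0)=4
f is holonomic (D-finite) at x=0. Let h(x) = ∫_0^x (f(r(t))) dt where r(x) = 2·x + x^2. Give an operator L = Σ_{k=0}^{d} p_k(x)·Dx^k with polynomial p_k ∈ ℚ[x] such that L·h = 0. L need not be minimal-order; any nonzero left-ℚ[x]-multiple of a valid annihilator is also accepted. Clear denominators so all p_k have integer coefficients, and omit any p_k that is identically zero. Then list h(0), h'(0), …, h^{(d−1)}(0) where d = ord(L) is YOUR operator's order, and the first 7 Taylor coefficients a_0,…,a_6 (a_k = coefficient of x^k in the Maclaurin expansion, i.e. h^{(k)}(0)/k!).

L = (-1 + 8·x + 16·x^2 + 12·x^3 + 3·x^4)·Dx^2 + (1 + x + 4·x^2 + 8·x^3 + 5·x^4 + x^5)·Dx^3  (order 3).
h: a_k = 0, 0, 4, 4/3, -8/3, -16/5, 44/15, …
ICs: h(0) = 0, h′(0) = 0, h′′(0) = 8.

f: a_k = 0, 4, 0, -4/3, 0, 4/5, 0, …
Substitute x→r, Dx→(1/r')Dx; clear ⇒ L₀.
∫: right-multiply L₀ by Dx.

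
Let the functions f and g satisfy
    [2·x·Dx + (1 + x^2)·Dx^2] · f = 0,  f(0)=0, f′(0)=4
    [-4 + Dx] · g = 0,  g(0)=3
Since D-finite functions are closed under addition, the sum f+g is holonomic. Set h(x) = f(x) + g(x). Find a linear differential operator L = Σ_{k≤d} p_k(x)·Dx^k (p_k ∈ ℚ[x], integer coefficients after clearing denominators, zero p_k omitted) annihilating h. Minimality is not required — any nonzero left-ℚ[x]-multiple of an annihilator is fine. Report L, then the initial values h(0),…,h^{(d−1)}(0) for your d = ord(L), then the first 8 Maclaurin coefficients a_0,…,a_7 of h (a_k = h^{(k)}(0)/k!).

f: a_k = 0, 4, 0, -4/3, 0, 4/5, 0, -4/7, …
g: a_k = 3, 12, 24, 32, 32, 128/5, 256/15, 1024/105, …
Sum ⇒ L₀ = lclm(L_f,L_g) in ℚ(x)⟨Dx⟩.
L = (4 - 16·x - 12·x^2 - 16·x^3)·Dx + (-9 - 13·x^2 - 8·x^4)·Dx^2 + (2 + x + 4·x^2 + x^3 + 2·x^4)·Dx^3  (order 3).
h: a_k = 3, 16, 24, 92/3, 32, 132/5, 256/15, 964/105, …
ICs: h(0) = 3, h′(0) = 16, h′′(0) = 48.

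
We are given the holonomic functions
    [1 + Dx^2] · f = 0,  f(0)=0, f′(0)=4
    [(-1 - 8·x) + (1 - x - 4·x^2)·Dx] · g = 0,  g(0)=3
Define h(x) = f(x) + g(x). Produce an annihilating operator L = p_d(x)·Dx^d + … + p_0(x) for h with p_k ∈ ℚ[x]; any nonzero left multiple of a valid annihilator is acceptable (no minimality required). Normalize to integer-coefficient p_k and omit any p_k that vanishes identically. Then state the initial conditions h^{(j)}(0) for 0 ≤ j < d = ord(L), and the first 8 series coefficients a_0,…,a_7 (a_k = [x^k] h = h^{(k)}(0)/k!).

L = (-55 - 486·x - 553·x^2 - 1488·x^3 - 80·x^4 - 128·x^5) + (11 + 11·x + 23·x^2 - 169·x^3 - 348·x^4 - 48·x^5 - 64·x^6)·Dx + (-55 - 486·x - 553·x^2 - 1488·x^3 - 80·x^4 - 128·x^5)·Dx^2 + (11 + 11·x + 23·x^2 - 169·x^3 - 348·x^4 - 48·x^5 - 64·x^6)·Dx^3  (order 3).
h: a_k = 3, 7, 15, 79/3, 87, 5851/30, 543, 1666979/1260, …
ICs: h(0) = 3, h′(0) = 7, h′′(0) = 30.

f: a_k = 0, 4, 0, -2/3, 0, 1/30, 0, -1/1260, …
g: a_k = 3, 3, 15, 27, 87, 195, 543, 1323, …
Weyl lclm of L_f,L_g ⇒ L₀ (ord ≤ 3).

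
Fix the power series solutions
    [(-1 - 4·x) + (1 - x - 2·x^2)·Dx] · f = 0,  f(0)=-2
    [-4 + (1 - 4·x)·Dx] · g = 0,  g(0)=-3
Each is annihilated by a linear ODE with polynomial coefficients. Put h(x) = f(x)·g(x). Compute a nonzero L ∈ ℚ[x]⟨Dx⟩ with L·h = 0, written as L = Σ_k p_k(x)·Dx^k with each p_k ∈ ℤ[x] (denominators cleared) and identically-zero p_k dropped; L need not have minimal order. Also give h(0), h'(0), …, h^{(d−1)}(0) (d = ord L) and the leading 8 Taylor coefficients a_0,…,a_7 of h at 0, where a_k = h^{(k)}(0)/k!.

L = (-5 + 4·x + 24·x^2) + (1 - 5·x + 2·x^2 + 8·x^3)·Dx  (order 1).
h: a_k = 6, 30, 138, 582, 2394, 9702, 39066, 156774, …
ICs: h(0) = 6.

f: a_k = -2, -2, -6, -10, -22, -42, -86, -170, …
g: a_k = -3, -12, -48, -192, -768, -3072, -12288, -49152, …
L₀ := L_f ⊗_s L_g (sym. prod.), ord ≤ 1.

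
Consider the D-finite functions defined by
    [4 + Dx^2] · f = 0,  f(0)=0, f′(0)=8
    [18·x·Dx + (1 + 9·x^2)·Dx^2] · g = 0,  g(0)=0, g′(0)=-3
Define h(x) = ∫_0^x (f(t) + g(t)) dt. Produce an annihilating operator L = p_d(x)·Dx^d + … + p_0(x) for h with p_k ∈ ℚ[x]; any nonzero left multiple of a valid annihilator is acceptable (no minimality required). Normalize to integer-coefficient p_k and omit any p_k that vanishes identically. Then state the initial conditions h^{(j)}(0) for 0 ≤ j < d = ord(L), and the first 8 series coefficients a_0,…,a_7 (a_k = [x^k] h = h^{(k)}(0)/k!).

f: a_k = 0, 8, 0, -16/3, 0, 16/15, 0, -32/315, …
g: a_k = 0, -3, 0, 9, 0, -243/5, 0, 2187/7, …
f+g: L₀ = lclm(L_f,L_g), ord ≤ 2+2.
Integrate: L := L₀·Dx.
L = (-3744·x + 37584·x^3 + 11664·x^5)·Dx^2 + (-28 + 864·x^2 + 10692·x^4 + 5832·x^6)·Dx^3 + (-936·x + 9396·x^3 + 2916·x^5)·Dx^4 + (-7 + 216·x^2 + 2673·x^4 + 1458·x^6)·Dx^5  (order 5).
h: a_k = 0, 0, 5/2, 0, 11/12, 0, -713/90, 0, …
ICs: h(0) = 0, h′(0) = 0, h′′(0) = 5, h′′′(0) = 0, h′′′′(0) = 22.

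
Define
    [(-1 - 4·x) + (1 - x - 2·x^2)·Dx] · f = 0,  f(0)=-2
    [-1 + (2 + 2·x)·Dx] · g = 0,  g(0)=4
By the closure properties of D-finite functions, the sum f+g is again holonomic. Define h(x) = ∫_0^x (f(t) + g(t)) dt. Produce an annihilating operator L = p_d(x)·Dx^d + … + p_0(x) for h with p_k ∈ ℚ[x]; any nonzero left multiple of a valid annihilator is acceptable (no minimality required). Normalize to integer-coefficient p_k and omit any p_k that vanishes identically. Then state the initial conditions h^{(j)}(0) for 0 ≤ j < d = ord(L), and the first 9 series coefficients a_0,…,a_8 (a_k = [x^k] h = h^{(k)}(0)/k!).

f: a_k = -2, -2, -6, -10, -22, -42, -86, -170, -342, …
g: a_k = 4, 2, -1/2, 1/4, -5/32, 7/64, -21/256, 33/512, -429/8192, …
Sum ⇒ L₀ = lclm(L_f,L_g) in ℚ(x)⟨Dx⟩.
h=∫₀ˣh₀: take L = L₀·Dx.
L = (-13 - 26·x - 40·x^2)·Dx + (25 + 69·x + 144·x^2 + 100·x^3)·Dx^2 + (-2 - 20·x + 6·x^2 + 64·x^3 + 40·x^4)·Dx^3  (order 3).
h: a_k = 0, 2, 0, -13/6, -39/16, -709/160, -2681/384, -22037/1792, -87007/4096, …
ICs: h(0) = 0, h′(0) = 2, h′′(0) = 0.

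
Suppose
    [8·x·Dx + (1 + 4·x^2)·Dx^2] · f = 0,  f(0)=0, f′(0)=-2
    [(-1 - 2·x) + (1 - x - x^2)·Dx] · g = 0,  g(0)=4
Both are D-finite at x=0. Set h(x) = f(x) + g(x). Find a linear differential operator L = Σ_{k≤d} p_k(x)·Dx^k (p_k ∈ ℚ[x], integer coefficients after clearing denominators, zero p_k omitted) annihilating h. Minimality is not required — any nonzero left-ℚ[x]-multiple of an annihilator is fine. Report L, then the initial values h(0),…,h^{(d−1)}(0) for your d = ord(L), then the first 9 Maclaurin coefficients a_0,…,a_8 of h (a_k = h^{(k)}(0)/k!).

f: a_k = 0, -2, 0, 8/3, 0, -32/5, 0, 128/7, 0, …
g: a_k = 4, 4, 8, 12, 20, 32, 52, 84, 136, …
h₀=f+g: left-lcm gives L₀, ord ≤ 3.
L = (16 - 64·x - 400·x^2 - 576·x^3 - 696·x^4 - 96·x^6)·Dx + (-13 - 24·x - 22·x^2 - 204·x^3 - 548·x^4 - 488·x^5 - 48·x^6 - 96·x^7)·Dx^2 + (2 + 5·x + 14·x^2 - 2·x^3 + 13·x^4 - 92·x^5 - 48·x^6 - 16·x^7 - 16·x^8)·Dx^3  (order 3).
h: a_k = 4, 2, 8, 44/3, 20, 128/5, 52, 716/7, 136, …
ICs: h(0) = 4, h′(0) = 2, h′′(0) = 16.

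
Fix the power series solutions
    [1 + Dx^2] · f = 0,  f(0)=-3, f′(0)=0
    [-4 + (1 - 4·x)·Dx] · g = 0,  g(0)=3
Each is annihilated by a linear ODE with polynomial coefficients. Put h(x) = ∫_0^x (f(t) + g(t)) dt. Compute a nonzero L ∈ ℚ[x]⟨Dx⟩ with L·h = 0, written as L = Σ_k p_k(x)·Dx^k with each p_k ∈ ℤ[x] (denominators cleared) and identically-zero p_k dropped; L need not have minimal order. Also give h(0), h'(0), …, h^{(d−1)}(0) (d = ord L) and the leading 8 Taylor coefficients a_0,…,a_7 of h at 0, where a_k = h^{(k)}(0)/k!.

L = (-388 + 32·x - 64·x^2)·Dx + (33 - 140·x + 48·x^2 - 64·x^3)·Dx^2 + (-388 + 32·x - 64·x^2)·Dx^3 + (33 - 140·x + 48·x^2 - 64·x^3)·Dx^4  (order 4).
h: a_k = 0, 0, 6, 33/2, 48, 6143/40, 512, 421303/240, …
ICs: h(0) = 0, h′(0) = 0, h′′(0) = 12, h′′′(0) = 99.

f: a_k = -3, 0, 3/2, 0, -1/8, 0, 1/240, 0, …
g: a_k = 3, 12, 48, 192, 768, 3072, 12288, 49152, …
L₀ := lclm(L_f,L_g); ord L₀ ≤ 2+1.
h=∫₀ˣh₀: take L = L₀·Dx.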